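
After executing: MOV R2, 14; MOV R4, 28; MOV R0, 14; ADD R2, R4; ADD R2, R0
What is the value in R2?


Register state trace:
  MOV R2, 14  → R2 = 14
  MOV R4, 28  → R4 = 28
  MOV R0, 14  → R0 = 14
  ADD R2, R4  → R2 = 14 + 28 = 42
  ADD R2, R0  → R2 = 42 + 14 = 56
Final: R2 = 56

56


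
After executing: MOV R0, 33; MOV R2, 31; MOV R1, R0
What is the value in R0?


Register state trace:
  MOV R0, 33  → R0 = 33
  MOV R2, 31  → R2 = 31
  MOV R1, R0  → R1 = 33
Final: R0 = 33

33


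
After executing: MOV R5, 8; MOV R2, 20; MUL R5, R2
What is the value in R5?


Register state trace:
  MOV R5, 8  → R5 = 8
  MOV R2, 20  → R2 = 20
  MUL R5, R2  → R5 = 8 * 20 = 160
Final: R5 = 160

160


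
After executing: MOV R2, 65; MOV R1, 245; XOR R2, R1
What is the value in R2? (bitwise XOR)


Register state trace:
  MOV R2, 65  → R2 = 65 (0b01000001)
  MOV R1, 245  → R1 = 245 (0b11110101)
  XOR R2, R1  → R2 = 65 XOR 245 = 180 (0b10110100)
Final: R2 = 180

180


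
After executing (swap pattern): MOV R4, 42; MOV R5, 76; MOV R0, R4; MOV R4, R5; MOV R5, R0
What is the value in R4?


Register state trace (swap pattern):
  MOV R4, 42  → R4 = 42
  MOV R5, 76  → R5 = 76
  MOV R0, R4  → R0 = 42  (save R4)
  MOV R4, R5  → R4 = 76  (R4 gets R5's value)
  MOV R5, R0  → R5 = 42  (R5 gets saved value)
Final: R4 = 76

76


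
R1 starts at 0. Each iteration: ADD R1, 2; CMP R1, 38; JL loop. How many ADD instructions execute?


Loop trace (R1 starts at 0, target 38, step 2):
  ADD #1: R1 = 0 + 2 = 2  → 2 < 38, loop
  ADD #2: R1 = 2 + 2 = 4  → 4 < 38, loop
  ADD #3: R1 = 4 + 2 = 6  → 6 < 38, loop
  ADD #4: R1 = 6 + 2 = 8  → 8 < 38, loop
  ADD #5: R1 = 8 + 2 = 10  → 10 < 38, loop
  ADD #6: R1 = 10 + 2 = 12  → 12 < 38, loop
  ADD #7: R1 = 12 + 2 = 14  → 14 < 38, loop
  ADD #8: R1 = 14 + 2 = 16  → 16 < 38, loop
  ADD #9: R1 = 16 + 2 = 18  → 18 < 38, loop
  ADD #10: R1 = 18 + 2 = 20  → 20 < 38, loop
  ADD #11: R1 = 20 + 2 = 22  → 22 < 38, loop
  ADD #12: R1 = 22 + 2 = 24  → 24 < 38, loop
  ADD #13: R1 = 24 + 2 = 26  → 26 < 38, loop
  ADD #14: R1 = 26 + 2 = 28  → 28 < 38, loop
  ADD #15: R1 = 28 + 2 = 30  → 30 < 38, loop
  ADD #16: R1 = 30 + 2 = 32  → 32 < 38, loop
  ADD #17: R1 = 32 + 2 = 34  → 34 < 38, loop
  ADD #18: R1 = 34 + 2 = 36  → 36 < 38, loop
  ADD #19: R1 = 36 + 2 = 38  → 38 >= 38, exit
Total ADD instructions: 19

19


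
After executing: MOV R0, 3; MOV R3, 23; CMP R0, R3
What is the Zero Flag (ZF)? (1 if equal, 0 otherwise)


Register state trace:
  MOV R0, 3  → R0 = 3
  MOV R3, 23  → R3 = 23
  CMP R0, R3  → computes 3 - 23 = -20
  Result is nonzero, so values are not equal
ZF = 0

0


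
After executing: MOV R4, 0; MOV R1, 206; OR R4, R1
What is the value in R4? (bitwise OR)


Register state trace:
  MOV R4, 0  → R4 = 0 (0b00000000)
  MOV R1, 206  → R1 = 206 (0b11001110)
  OR R4, R1   → R4 = 0 OR 206 = 206 (0b11001110)
Final: R4 = 206

206


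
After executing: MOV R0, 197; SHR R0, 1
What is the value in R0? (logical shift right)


Register state trace:
  MOV R0, 197  → R0 = 197
  SHR R0, 1  → R0 = 197 >> 1 = 197 // 2^1 = 98
Final: R0 = 98

98


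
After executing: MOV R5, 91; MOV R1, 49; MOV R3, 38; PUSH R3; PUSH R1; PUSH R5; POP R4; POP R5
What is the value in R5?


Stack trace (top is rightmost):
  MOV R5, 91  → R5 = 91
  MOV R1, 49  → R1 = 49
  MOV R3, 38  → R3 = 38
  PUSH R3  → stack: [38]
  PUSH R1  → stack: [38, 49]
  PUSH R5  → stack: [38, 49, 91]
  POP R4  → R4 = 91, stack: [38, 49]
  POP R5  → R5 = 49, stack: [38]
Final: R5 = 49

49


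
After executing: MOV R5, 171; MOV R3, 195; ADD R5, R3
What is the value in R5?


Register state trace:
  MOV R5, 171  → R5 = 171
  MOV R3, 195  → R3 = 195
  ADD R5, R3  → R5 = 171 + 195 = 366
Final: R5 = 366

366


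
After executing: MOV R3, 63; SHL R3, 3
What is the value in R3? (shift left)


Register state trace:
  MOV R3, 63  → R3 = 63
  SHL R3, 3  → R3 = 63 << 3 = 63 * 2^3 = 504
Final: R3 = 504

504


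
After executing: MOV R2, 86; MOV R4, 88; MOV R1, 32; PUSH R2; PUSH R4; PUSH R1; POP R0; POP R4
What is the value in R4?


Stack trace (top is rightmost):
  MOV R2, 86  → R2 = 86
  MOV R4, 88  → R4 = 88
  MOV R1, 32  → R1 = 32
  PUSH R2  → stack: [86]
  PUSH R4  → stack: [86, 88]
  PUSH R1  → stack: [86, 88, 32]
  POP R0  → R0 = 32, stack: [86, 88]
  POP R4  → R4 = 88, stack: [86]
Final: R4 = 88

88


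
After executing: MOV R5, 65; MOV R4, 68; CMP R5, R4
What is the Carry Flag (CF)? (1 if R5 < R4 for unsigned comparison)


Register state trace:
  MOV R5, 65  → R5 = 65
  MOV R4, 68  → R4 = 68
  CMP R5, R4  → unsigned 65 - 68: borrow occurs
  65 < 68, so CF = 1
CF = 1

1


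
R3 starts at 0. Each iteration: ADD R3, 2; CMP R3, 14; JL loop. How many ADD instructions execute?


Loop trace (R3 starts at 0, target 14, step 2):
  ADD #1: R3 = 0 + 2 = 2  → 2 < 14, loop
  ADD #2: R3 = 2 + 2 = 4  → 4 < 14, loop
  ADD #3: R3 = 4 + 2 = 6  → 6 < 14, loop
  ADD #4: R3 = 6 + 2 = 8  → 8 < 14, loop
  ADD #5: R3 = 8 + 2 = 10  → 10 < 14, loop
  ADD #6: R3 = 10 + 2 = 12  → 12 < 14, loop
  ADD #7: R3 = 12 + 2 = 14  → 14 >= 14, exit
Total ADD instructions: 7

7


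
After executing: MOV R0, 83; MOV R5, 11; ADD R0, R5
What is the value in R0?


Register state trace:
  MOV R0, 83  → R0 = 83
  MOV R5, 11  → R5 = 11
  ADD R0, R5  → R0 = 83 + 11 = 94
Final: R0 = 94

94


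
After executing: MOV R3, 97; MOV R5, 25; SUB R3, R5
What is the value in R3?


Register state trace:
  MOV R3, 97  → R3 = 97
  MOV R5, 25  → R5 = 25
  SUB R3, R5  → R3 = 97 - 25 = 72
Final: R3 = 72

72


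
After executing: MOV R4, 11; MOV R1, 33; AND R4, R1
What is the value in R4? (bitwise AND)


Register state trace:
  MOV R4, 11  → R4 = 11 (0b00001011)
  MOV R1, 33  → R1 = 33 (0b00100001)
  AND R4, R1  → R4 = 11 AND 33 = 1 (0b00000001)
Final: R4 = 1

1


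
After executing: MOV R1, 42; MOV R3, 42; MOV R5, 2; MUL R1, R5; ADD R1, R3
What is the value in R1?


Register state trace:
  MOV R1, 42  → R1 = 42
  MOV R3, 42  → R3 = 42
  MOV R5, 2  → R5 = 2
  MUL R1, R5  → R1 = 42 * 2 = 84
  ADD R1, R3  → R1 = 84 + 42 = 126
Final: R1 = 126

126


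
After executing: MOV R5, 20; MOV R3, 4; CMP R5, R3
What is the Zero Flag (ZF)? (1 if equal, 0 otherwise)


Register state trace:
  MOV R5, 20  → R5 = 20
  MOV R3, 4  → R3 = 4
  CMP R5, R3  → computes 20 - 4 = 16
  Result is nonzero, so values are not equal
ZF = 0

0


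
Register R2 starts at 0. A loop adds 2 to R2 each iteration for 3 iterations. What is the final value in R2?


Starting value: R2 = 0
  Iter 1: R2 = 0 + 2 = 2
  Iter 2: R2 = 2 + 2 = 4
  Iter 3: R2 = 4 + 2 = 6
Final: R2 = 6

6


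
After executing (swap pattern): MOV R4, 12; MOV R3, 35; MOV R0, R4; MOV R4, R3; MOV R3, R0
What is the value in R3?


Register state trace (swap pattern):
  MOV R4, 12  → R4 = 12
  MOV R3, 35  → R3 = 35
  MOV R0, R4  → R0 = 12  (save R4)
  MOV R4, R3  → R4 = 35  (R4 gets R3's value)
  MOV R3, R0  → R3 = 12  (R3 gets saved value)
Final: R3 = 12

12


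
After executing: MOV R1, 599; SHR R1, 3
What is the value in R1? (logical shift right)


Register state trace:
  MOV R1, 599  → R1 = 599
  SHR R1, 3  → R1 = 599 >> 3 = 599 // 2^3 = 74
Final: R1 = 74

74


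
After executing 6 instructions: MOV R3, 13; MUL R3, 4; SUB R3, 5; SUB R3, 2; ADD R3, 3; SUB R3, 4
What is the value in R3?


Register state trace:
  MOV R3, 13  → R3 = 13
  MUL R3, 4  → R3 = 13 * 4 = 52
  SUB R3, 5  → R3 = 52 - 5 = 47
  SUB R3, 2  → R3 = 47 - 2 = 45
  ADD R3, 3  → R3 = 45 + 3 = 48
  SUB R3, 4  → R3 = 48 - 4 = 44
Final: R3 = 44

44


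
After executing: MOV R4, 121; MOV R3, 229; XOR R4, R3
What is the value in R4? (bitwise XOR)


Register state trace:
  MOV R4, 121  → R4 = 121 (0b01111001)
  MOV R3, 229  → R3 = 229 (0b11100101)
  XOR R4, R3  → R4 = 121 XOR 229 = 156 (0b10011100)
Final: R4 = 156

156


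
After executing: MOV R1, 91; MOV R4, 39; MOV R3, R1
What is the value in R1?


Register state trace:
  MOV R1, 91  → R1 = 91
  MOV R4, 39  → R4 = 39
  MOV R3, R1  → R3 = 91
Final: R1 = 91

91


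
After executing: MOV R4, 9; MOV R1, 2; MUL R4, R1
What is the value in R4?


Register state trace:
  MOV R4, 9  → R4 = 9
  MOV R1, 2  → R1 = 2
  MUL R4, R1  → R4 = 9 * 2 = 18
Final: R4 = 18

18


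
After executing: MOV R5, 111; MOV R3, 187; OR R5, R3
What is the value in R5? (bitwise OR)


Register state trace:
  MOV R5, 111  → R5 = 111 (0b01101111)
  MOV R3, 187  → R3 = 187 (0b10111011)
  OR R5, R3   → R5 = 111 OR 187 = 255 (0b11111111)
Final: R5 = 255

255


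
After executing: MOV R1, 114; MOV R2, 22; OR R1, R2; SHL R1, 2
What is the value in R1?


Register state trace:
  MOV R1, 114  → R1 = 114 (0b01110010)
  MOV R2, 22  → R2 = 22 (0b00010110)
  OR R1, R2  → R1 = 114 OR 22 = 118 (0b01110110)
  SHL R1, 2  → R1 = 118 << 2 = 472
Final: R1 = 472

472


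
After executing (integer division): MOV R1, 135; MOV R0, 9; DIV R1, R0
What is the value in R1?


Register state trace:
  MOV R1, 135  → R1 = 135
  MOV R0, 9  → R0 = 9
  DIV R1, R0  → R1 = 135 // 9 = 15
Final: R1 = 15

15


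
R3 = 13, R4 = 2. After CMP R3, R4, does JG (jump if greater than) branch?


Trace:
  R3 = 13, R4 = 2
  CMP R3, R4  → compares 13 vs 2
  JG checks: is 13 greater than 2?
  13 > 2, so condition is true
Branch taken: Yes

Yes


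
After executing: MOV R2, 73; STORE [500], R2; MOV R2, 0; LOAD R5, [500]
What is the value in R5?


Register and memory trace:
  MOV R2, 73  → R2 = 73
  STORE [500], R2  → mem[500] = 73
  MOV R2, 0  → R2 = 0
  LOAD R5, [500]  → R5 = mem[500] = 73
Final: R5 = 73

73


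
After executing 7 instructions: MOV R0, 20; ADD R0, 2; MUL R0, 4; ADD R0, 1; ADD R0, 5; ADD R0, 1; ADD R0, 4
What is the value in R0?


Register state trace:
  MOV R0, 20  → R0 = 20
  ADD R0, 2  → R0 = 20 + 2 = 22
  MUL R0, 4  → R0 = 22 * 4 = 88
  ADD R0, 1  → R0 = 88 + 1 = 89
  ADD R0, 5  → R0 = 89 + 5 = 94
  ADD R0, 1  → R0 = 94 + 1 = 95
  ADD R0, 4  → R0 = 95 + 4 = 99
Final: R0 = 99

99


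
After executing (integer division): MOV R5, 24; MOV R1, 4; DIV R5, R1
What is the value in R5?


Register state trace:
  MOV R5, 24  → R5 = 24
  MOV R1, 4  → R1 = 4
  DIV R5, R1  → R5 = 24 // 4 = 6
Final: R5 = 6

6


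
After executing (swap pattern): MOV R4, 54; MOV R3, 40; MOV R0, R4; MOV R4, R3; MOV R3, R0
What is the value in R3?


Register state trace (swap pattern):
  MOV R4, 54  → R4 = 54
  MOV R3, 40  → R3 = 40
  MOV R0, R4  → R0 = 54  (save R4)
  MOV R4, R3  → R4 = 40  (R4 gets R3's value)
  MOV R3, R0  → R3 = 54  (R3 gets saved value)
Final: R3 = 54

54


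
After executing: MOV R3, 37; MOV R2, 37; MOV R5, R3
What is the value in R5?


Register state trace:
  MOV R3, 37  → R3 = 37
  MOV R2, 37  → R2 = 37
  MOV R5, R3  → R5 = 37
Final: R5 = 37

37


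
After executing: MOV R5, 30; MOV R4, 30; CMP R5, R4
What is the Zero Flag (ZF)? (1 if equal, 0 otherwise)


Register state trace:
  MOV R5, 30  → R5 = 30
  MOV R4, 30  → R4 = 30
  CMP R5, R4  → computes 30 - 30 = 0
  Result is zero, so values are equal
ZF = 1

1


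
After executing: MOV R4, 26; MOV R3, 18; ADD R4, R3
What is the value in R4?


Register state trace:
  MOV R4, 26  → R4 = 26
  MOV R3, 18  → R3 = 18
  ADD R4, R3  → R4 = 26 + 18 = 44
Final: R4 = 44

44


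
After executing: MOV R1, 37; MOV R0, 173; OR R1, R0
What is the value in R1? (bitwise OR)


Register state trace:
  MOV R1, 37  → R1 = 37 (0b00100101)
  MOV R0, 173  → R0 = 173 (0b10101101)
  OR R1, R0   → R1 = 37 OR 173 = 173 (0b10101101)
Final: R1 = 173

173


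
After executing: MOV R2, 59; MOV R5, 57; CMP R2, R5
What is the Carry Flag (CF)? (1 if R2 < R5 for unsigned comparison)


Register state trace:
  MOV R2, 59  → R2 = 59
  MOV R5, 57  → R5 = 57
  CMP R2, R5  → unsigned 59 - 57: no borrow
  59 >= 57, so CF = 0
CF = 0

0


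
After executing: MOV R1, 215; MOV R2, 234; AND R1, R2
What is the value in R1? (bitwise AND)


Register state trace:
  MOV R1, 215  → R1 = 215 (0b11010111)
  MOV R2, 234  → R2 = 234 (0b11101010)
  AND R1, R2  → R1 = 215 AND 234 = 194 (0b11000010)
Final: R1 = 194

194


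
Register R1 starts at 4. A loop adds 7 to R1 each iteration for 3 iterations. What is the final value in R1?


Starting value: R1 = 4
  Iter 1: R1 = 4 + 7 = 11
  Iter 2: R1 = 11 + 7 = 18
  Iter 3: R1 = 18 + 7 = 25
Final: R1 = 25

25


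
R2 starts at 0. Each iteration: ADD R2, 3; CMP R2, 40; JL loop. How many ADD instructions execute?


Loop trace (R2 starts at 0, target 40, step 3):
  ADD #1: R2 = 0 + 3 = 3  → 3 < 40, loop
  ADD #2: R2 = 3 + 3 = 6  → 6 < 40, loop
  ADD #3: R2 = 6 + 3 = 9  → 9 < 40, loop
  ADD #4: R2 = 9 + 3 = 12  → 12 < 40, loop
  ADD #5: R2 = 12 + 3 = 15  → 15 < 40, loop
  ADD #6: R2 = 15 + 3 = 18  → 18 < 40, loop
  ADD #7: R2 = 18 + 3 = 21  → 21 < 40, loop
  ADD #8: R2 = 21 + 3 = 24  → 24 < 40, loop
  ADD #9: R2 = 24 + 3 = 27  → 27 < 40, loop
  ADD #10: R2 = 27 + 3 = 30  → 30 < 40, loop
  ADD #11: R2 = 30 + 3 = 33  → 33 < 40, loop
  ADD #12: R2 = 33 + 3 = 36  → 36 < 40, loop
  ADD #13: R2 = 36 + 3 = 39  → 39 < 40, loop
  ADD #14: R2 = 39 + 3 = 42  → 42 >= 40, exit
Total ADD instructions: 14

14


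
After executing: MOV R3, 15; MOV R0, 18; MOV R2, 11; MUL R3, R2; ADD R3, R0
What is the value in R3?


Register state trace:
  MOV R3, 15  → R3 = 15
  MOV R0, 18  → R0 = 18
  MOV R2, 11  → R2 = 11
  MUL R3, R2  → R3 = 15 * 11 = 165
  ADD R3, R0  → R3 = 165 + 18 = 183
Final: R3 = 183

183


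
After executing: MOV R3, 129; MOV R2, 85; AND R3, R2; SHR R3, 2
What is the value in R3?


Register state trace:
  MOV R3, 129  → R3 = 129 (0b10000001)
  MOV R2, 85  → R2 = 85 (0b01010101)
  AND R3, R2  → R3 = 129 AND 85 = 1 (0b00000001)
  SHR R3, 2  → R3 = 1 >> 2 = 0
Final: R3 = 0

0


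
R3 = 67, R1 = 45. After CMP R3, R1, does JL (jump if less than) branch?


Trace:
  R3 = 67, R1 = 45
  CMP R3, R1  → compares 67 vs 45
  JL checks: is 67 less than 45?
  67 > 45, so condition is false
Branch taken: No

No


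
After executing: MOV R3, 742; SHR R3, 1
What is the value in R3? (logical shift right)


Register state trace:
  MOV R3, 742  → R3 = 742
  SHR R3, 1  → R3 = 742 >> 1 = 742 // 2^1 = 371
Final: R3 = 371

371


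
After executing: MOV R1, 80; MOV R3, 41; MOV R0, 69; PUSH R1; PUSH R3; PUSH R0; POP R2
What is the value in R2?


Stack trace (top is rightmost):
  MOV R1, 80  → R1 = 80
  MOV R3, 41  → R3 = 41
  MOV R0, 69  → R0 = 69
  PUSH R1  → stack: [80]
  PUSH R3  → stack: [80, 41]
  PUSH R0  → stack: [80, 41, 69]
  POP R2  → R2 = 69, stack: [80, 41]
Final: R2 = 69

69


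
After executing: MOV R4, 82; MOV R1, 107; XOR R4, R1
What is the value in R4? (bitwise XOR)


Register state trace:
  MOV R4, 82  → R4 = 82 (0b01010010)
  MOV R1, 107  → R1 = 107 (0b01101011)
  XOR R4, R1  → R4 = 82 XOR 107 = 57 (0b00111001)
Final: R4 = 57

57


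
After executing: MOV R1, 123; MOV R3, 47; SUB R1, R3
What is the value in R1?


Register state trace:
  MOV R1, 123  → R1 = 123
  MOV R3, 47  → R3 = 47
  SUB R1, R3  → R1 = 123 - 47 = 76
Final: R1 = 76

76


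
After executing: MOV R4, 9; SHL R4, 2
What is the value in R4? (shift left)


Register state trace:
  MOV R4, 9  → R4 = 9
  SHL R4, 2  → R4 = 9 << 2 = 9 * 2^2 = 36
Final: R4 = 36

36


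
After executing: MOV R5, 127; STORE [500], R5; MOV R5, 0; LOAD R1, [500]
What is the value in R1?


Register and memory trace:
  MOV R5, 127  → R5 = 127
  STORE [500], R5  → mem[500] = 127
  MOV R5, 0  → R5 = 0
  LOAD R1, [500]  → R1 = mem[500] = 127
Final: R1 = 127

127


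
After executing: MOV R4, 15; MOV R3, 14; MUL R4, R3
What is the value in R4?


Register state trace:
  MOV R4, 15  → R4 = 15
  MOV R3, 14  → R3 = 14
  MUL R4, R3  → R4 = 15 * 14 = 210
Final: R4 = 210

210


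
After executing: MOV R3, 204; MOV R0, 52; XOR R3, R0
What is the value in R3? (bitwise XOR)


Register state trace:
  MOV R3, 204  → R3 = 204 (0b11001100)
  MOV R0, 52  → R0 = 52 (0b00110100)
  XOR R3, R0  → R3 = 204 XOR 52 = 248 (0b11111000)
Final: R3 = 248

248


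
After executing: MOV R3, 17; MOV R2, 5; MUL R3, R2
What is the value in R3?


Register state trace:
  MOV R3, 17  → R3 = 17
  MOV R2, 5  → R2 = 5
  MUL R3, R2  → R3 = 17 * 5 = 85
Final: R3 = 85

85


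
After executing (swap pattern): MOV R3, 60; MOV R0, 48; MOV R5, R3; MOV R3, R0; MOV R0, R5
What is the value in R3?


Register state trace (swap pattern):
  MOV R3, 60  → R3 = 60
  MOV R0, 48  → R0 = 48
  MOV R5, R3  → R5 = 60  (save R3)
  MOV R3, R0  → R3 = 48  (R3 gets R0's value)
  MOV R0, R5  → R0 = 60  (R0 gets saved value)
Final: R3 = 48

48


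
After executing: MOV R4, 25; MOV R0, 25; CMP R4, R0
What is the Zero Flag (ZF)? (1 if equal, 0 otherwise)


Register state trace:
  MOV R4, 25  → R4 = 25
  MOV R0, 25  → R0 = 25
  CMP R4, R0  → computes 25 - 25 = 0
  Result is zero, so values are equal
ZF = 1

1


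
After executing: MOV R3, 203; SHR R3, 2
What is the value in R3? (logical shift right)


Register state trace:
  MOV R3, 203  → R3 = 203
  SHR R3, 2  → R3 = 203 >> 2 = 203 // 2^2 = 50
Final: R3 = 50

50


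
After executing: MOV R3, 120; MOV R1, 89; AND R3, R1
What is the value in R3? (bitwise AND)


Register state trace:
  MOV R3, 120  → R3 = 120 (0b01111000)
  MOV R1, 89  → R1 = 89 (0b01011001)
  AND R3, R1  → R3 = 120 AND 89 = 88 (0b01011000)
Final: R3 = 88

88


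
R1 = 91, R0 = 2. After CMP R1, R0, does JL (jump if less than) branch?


Trace:
  R1 = 91, R0 = 2
  CMP R1, R0  → compares 91 vs 2
  JL checks: is 91 less than 2?
  91 > 2, so condition is false
Branch taken: No

No


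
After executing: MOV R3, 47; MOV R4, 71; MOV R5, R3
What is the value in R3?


Register state trace:
  MOV R3, 47  → R3 = 47
  MOV R4, 71  → R4 = 71
  MOV R5, R3  → R5 = 47
Final: R3 = 47

47


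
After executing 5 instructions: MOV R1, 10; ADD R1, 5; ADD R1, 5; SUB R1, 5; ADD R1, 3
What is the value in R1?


Register state trace:
  MOV R1, 10  → R1 = 10
  ADD R1, 5  → R1 = 10 + 5 = 15
  ADD R1, 5  → R1 = 15 + 5 = 20
  SUB R1, 5  → R1 = 20 - 5 = 15
  ADD R1, 3  → R1 = 15 + 3 = 18
Final: R1 = 18

18


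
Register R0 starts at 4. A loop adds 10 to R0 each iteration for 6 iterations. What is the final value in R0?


Starting value: R0 = 4
  Iter 1: R0 = 4 + 10 = 14
  Iter 2: R0 = 14 + 10 = 24
  Iter 3: R0 = 24 + 10 = 34
  Iter 4: R0 = 34 + 10 = 44
  Iter 5: R0 = 44 + 10 = 54
  Iter 6: R0 = 54 + 10 = 64
Final: R0 = 64

64


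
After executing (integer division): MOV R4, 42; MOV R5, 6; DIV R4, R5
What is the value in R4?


Register state trace:
  MOV R4, 42  → R4 = 42
  MOV R5, 6  → R5 = 6
  DIV R4, R5  → R4 = 42 // 6 = 7
Final: R4 = 7

7


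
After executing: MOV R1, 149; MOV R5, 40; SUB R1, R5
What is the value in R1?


Register state trace:
  MOV R1, 149  → R1 = 149
  MOV R5, 40  → R5 = 40
  SUB R1, R5  → R1 = 149 - 40 = 109
Final: R1 = 109

109


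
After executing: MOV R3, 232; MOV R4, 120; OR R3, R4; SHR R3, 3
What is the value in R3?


Register state trace:
  MOV R3, 232  → R3 = 232 (0b11101000)
  MOV R4, 120  → R4 = 120 (0b01111000)
  OR R3, R4  → R3 = 232 OR 120 = 248 (0b11111000)
  SHR R3, 3  → R3 = 248 >> 3 = 31
Final: R3 = 31

31


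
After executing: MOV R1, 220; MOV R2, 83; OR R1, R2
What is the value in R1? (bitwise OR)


Register state trace:
  MOV R1, 220  → R1 = 220 (0b11011100)
  MOV R2, 83  → R2 = 83 (0b01010011)
  OR R1, R2   → R1 = 220 OR 83 = 223 (0b11011111)
Final: R1 = 223

223


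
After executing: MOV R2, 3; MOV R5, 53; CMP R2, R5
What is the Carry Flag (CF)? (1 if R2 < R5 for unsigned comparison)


Register state trace:
  MOV R2, 3  → R2 = 3
  MOV R5, 53  → R5 = 53
  CMP R2, R5  → unsigned 3 - 53: borrow occurs
  3 < 53, so CF = 1
CF = 1

1


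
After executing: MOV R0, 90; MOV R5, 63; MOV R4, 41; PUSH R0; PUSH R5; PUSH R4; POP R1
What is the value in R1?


Stack trace (top is rightmost):
  MOV R0, 90  → R0 = 90
  MOV R5, 63  → R5 = 63
  MOV R4, 41  → R4 = 41
  PUSH R0  → stack: [90]
  PUSH R5  → stack: [90, 63]
  PUSH R4  → stack: [90, 63, 41]
  POP R1  → R1 = 41, stack: [90, 63]
Final: R1 = 41

41


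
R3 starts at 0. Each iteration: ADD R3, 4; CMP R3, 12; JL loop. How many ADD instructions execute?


Loop trace (R3 starts at 0, target 12, step 4):
  ADD #1: R3 = 0 + 4 = 4  → 4 < 12, loop
  ADD #2: R3 = 4 + 4 = 8  → 8 < 12, loop
  ADD #3: R3 = 8 + 4 = 12  → 12 >= 12, exit
Total ADD instructions: 3

3


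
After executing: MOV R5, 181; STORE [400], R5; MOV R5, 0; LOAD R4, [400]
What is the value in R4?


Register and memory trace:
  MOV R5, 181  → R5 = 181
  STORE [400], R5  → mem[400] = 181
  MOV R5, 0  → R5 = 0
  LOAD R4, [400]  → R4 = mem[400] = 181
Final: R4 = 181

181


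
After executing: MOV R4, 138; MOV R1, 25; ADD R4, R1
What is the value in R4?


Register state trace:
  MOV R4, 138  → R4 = 138
  MOV R1, 25  → R1 = 25
  ADD R4, R1  → R4 = 138 + 25 = 163
Final: R4 = 163

163


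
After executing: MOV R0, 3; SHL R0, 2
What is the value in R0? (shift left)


Register state trace:
  MOV R0, 3  → R0 = 3
  SHL R0, 2  → R0 = 3 << 2 = 3 * 2^2 = 12
Final: R0 = 12

12


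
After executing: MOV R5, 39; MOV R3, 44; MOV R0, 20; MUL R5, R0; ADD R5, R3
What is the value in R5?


Register state trace:
  MOV R5, 39  → R5 = 39
  MOV R3, 44  → R3 = 44
  MOV R0, 20  → R0 = 20
  MUL R5, R0  → R5 = 39 * 20 = 780
  ADD R5, R3  → R5 = 780 + 44 = 824
Final: R5 = 824

824


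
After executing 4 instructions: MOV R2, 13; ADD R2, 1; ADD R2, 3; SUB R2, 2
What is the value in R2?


Register state trace:
  MOV R2, 13  → R2 = 13
  ADD R2, 1  → R2 = 13 + 1 = 14
  ADD R2, 3  → R2 = 14 + 3 = 17
  SUB R2, 2  → R2 = 17 - 2 = 15
Final: R2 = 15

15


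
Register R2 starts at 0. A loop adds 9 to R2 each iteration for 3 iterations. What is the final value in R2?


Starting value: R2 = 0
  Iter 1: R2 = 0 + 9 = 9
  Iter 2: R2 = 9 + 9 = 18
  Iter 3: R2 = 18 + 9 = 27
Final: R2 = 27

27


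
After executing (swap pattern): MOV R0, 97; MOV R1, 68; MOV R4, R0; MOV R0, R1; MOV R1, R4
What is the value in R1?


Register state trace (swap pattern):
  MOV R0, 97  → R0 = 97
  MOV R1, 68  → R1 = 68
  MOV R4, R0  → R4 = 97  (save R0)
  MOV R0, R1  → R0 = 68  (R0 gets R1's value)
  MOV R1, R4  → R1 = 97  (R1 gets saved value)
Final: R1 = 97

97


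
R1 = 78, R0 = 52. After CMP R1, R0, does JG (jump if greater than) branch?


Trace:
  R1 = 78, R0 = 52
  CMP R1, R0  → compares 78 vs 52
  JG checks: is 78 greater than 52?
  78 > 52, so condition is true
Branch taken: Yes

Yes


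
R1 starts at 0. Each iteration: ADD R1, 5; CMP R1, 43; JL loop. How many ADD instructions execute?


Loop trace (R1 starts at 0, target 43, step 5):
  ADD #1: R1 = 0 + 5 = 5  → 5 < 43, loop
  ADD #2: R1 = 5 + 5 = 10  → 10 < 43, loop
  ADD #3: R1 = 10 + 5 = 15  → 15 < 43, loop
  ADD #4: R1 = 15 + 5 = 20  → 20 < 43, loop
  ADD #5: R1 = 20 + 5 = 25  → 25 < 43, loop
  ADD #6: R1 = 25 + 5 = 30  → 30 < 43, loop
  ADD #7: R1 = 30 + 5 = 35  → 35 < 43, loop
  ADD #8: R1 = 35 + 5 = 40  → 40 < 43, loop
  ADD #9: R1 = 40 + 5 = 45  → 45 >= 43, exit
Total ADD instructions: 9

9


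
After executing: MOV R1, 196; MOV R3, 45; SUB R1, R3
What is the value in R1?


Register state trace:
  MOV R1, 196  → R1 = 196
  MOV R3, 45  → R3 = 45
  SUB R1, R3  → R1 = 196 - 45 = 151
Final: R1 = 151

151


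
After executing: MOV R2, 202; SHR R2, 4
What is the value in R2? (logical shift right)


Register state trace:
  MOV R2, 202  → R2 = 202
  SHR R2, 4  → R2 = 202 >> 4 = 202 // 2^4 = 12
Final: R2 = 12

12


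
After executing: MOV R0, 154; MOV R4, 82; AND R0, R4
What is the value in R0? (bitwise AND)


Register state trace:
  MOV R0, 154  → R0 = 154 (0b10011010)
  MOV R4, 82  → R4 = 82 (0b01010010)
  AND R0, R4  → R0 = 154 AND 82 = 18 (0b00010010)
Final: R0 = 18

18


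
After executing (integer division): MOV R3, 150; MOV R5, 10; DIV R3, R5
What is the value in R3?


Register state trace:
  MOV R3, 150  → R3 = 150
  MOV R5, 10  → R5 = 10
  DIV R3, R5  → R3 = 150 // 10 = 15
Final: R3 = 15

15


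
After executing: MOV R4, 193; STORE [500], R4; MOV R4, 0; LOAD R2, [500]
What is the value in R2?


Register and memory trace:
  MOV R4, 193  → R4 = 193
  STORE [500], R4  → mem[500] = 193
  MOV R4, 0  → R4 = 0
  LOAD R2, [500]  → R2 = mem[500] = 193
Final: R2 = 193

193


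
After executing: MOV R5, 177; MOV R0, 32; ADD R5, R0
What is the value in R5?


Register state trace:
  MOV R5, 177  → R5 = 177
  MOV R0, 32  → R0 = 32
  ADD R5, R0  → R5 = 177 + 32 = 209
Final: R5 = 209

209


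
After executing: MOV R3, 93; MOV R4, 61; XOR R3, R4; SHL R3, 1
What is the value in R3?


Register state trace:
  MOV R3, 93  → R3 = 93 (0b01011101)
  MOV R4, 61  → R4 = 61 (0b00111101)
  XOR R3, R4  → R3 = 93 XOR 61 = 96 (0b01100000)
  SHL R3, 1  → R3 = 96 << 1 = 192
Final: R3 = 192

192


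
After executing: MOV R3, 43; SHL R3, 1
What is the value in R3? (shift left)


Register state trace:
  MOV R3, 43  → R3 = 43
  SHL R3, 1  → R3 = 43 << 1 = 43 * 2^1 = 86
Final: R3 = 86

86


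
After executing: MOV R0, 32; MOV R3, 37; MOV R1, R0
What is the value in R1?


Register state trace:
  MOV R0, 32  → R0 = 32
  MOV R3, 37  → R3 = 37
  MOV R1, R0  → R1 = 32
Final: R1 = 32

32


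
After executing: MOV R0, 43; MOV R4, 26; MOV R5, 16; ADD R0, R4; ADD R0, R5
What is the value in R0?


Register state trace:
  MOV R0, 43  → R0 = 43
  MOV R4, 26  → R4 = 26
  MOV R5, 16  → R5 = 16
  ADD R0, R4  → R0 = 43 + 26 = 69
  ADD R0, R5  → R0 = 69 + 16 = 85
Final: R0 = 85

85


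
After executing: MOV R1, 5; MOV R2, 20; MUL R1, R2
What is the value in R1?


Register state trace:
  MOV R1, 5  → R1 = 5
  MOV R2, 20  → R2 = 20
  MUL R1, R2  → R1 = 5 * 20 = 100
Final: R1 = 100

100


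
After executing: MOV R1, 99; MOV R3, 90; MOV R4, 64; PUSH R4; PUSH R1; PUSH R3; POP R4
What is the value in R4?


Stack trace (top is rightmost):
  MOV R1, 99  → R1 = 99
  MOV R3, 90  → R3 = 90
  MOV R4, 64  → R4 = 64
  PUSH R4  → stack: [64]
  PUSH R1  → stack: [64, 99]
  PUSH R3  → stack: [64, 99, 90]
  POP R4  → R4 = 90, stack: [64, 99]
Final: R4 = 90

90


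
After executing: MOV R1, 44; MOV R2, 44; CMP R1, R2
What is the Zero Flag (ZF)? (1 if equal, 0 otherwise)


Register state trace:
  MOV R1, 44  → R1 = 44
  MOV R2, 44  → R2 = 44
  CMP R1, R2  → computes 44 - 44 = 0
  Result is zero, so values are equal
ZF = 1

1


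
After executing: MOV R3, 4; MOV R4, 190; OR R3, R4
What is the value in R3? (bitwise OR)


Register state trace:
  MOV R3, 4  → R3 = 4 (0b00000100)
  MOV R4, 190  → R4 = 190 (0b10111110)
  OR R3, R4   → R3 = 4 OR 190 = 190 (0b10111110)
Final: R3 = 190

190


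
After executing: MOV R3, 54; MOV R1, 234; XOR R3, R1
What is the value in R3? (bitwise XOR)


Register state trace:
  MOV R3, 54  → R3 = 54 (0b00110110)
  MOV R1, 234  → R1 = 234 (0b11101010)
  XOR R3, R1  → R3 = 54 XOR 234 = 220 (0b11011100)
Final: R3 = 220

220


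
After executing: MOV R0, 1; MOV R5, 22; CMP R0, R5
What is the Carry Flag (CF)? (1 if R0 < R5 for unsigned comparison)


Register state trace:
  MOV R0, 1  → R0 = 1
  MOV R5, 22  → R5 = 22
  CMP R0, R5  → unsigned 1 - 22: borrow occurs
  1 < 22, so CF = 1
CF = 1

1


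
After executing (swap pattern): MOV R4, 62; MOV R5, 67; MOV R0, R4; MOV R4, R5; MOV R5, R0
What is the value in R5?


Register state trace (swap pattern):
  MOV R4, 62  → R4 = 62
  MOV R5, 67  → R5 = 67
  MOV R0, R4  → R0 = 62  (save R4)
  MOV R4, R5  → R4 = 67  (R4 gets R5's value)
  MOV R5, R0  → R5 = 62  (R5 gets saved value)
Final: R5 = 62

62


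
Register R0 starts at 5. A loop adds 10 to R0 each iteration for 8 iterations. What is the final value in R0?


Starting value: R0 = 5
  Iter 1: R0 = 5 + 10 = 15
  Iter 2: R0 = 15 + 10 = 25
  Iter 3: R0 = 25 + 10 = 35
  Iter 4: R0 = 35 + 10 = 45
  Iter 5: R0 = 45 + 10 = 55
  Iter 6: R0 = 55 + 10 = 65
  Iter 7: R0 = 65 + 10 = 75
  Iter 8: R0 = 75 + 10 = 85
Final: R0 = 85

85


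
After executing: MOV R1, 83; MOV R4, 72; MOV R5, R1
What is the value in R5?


Register state trace:
  MOV R1, 83  → R1 = 83
  MOV R4, 72  → R4 = 72
  MOV R5, R1  → R5 = 83
Final: R5 = 83

83


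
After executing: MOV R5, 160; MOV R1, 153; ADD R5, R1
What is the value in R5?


Register state trace:
  MOV R5, 160  → R5 = 160
  MOV R1, 153  → R1 = 153
  ADD R5, R1  → R5 = 160 + 153 = 313
Final: R5 = 313

313


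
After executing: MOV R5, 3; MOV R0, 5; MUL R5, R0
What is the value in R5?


Register state trace:
  MOV R5, 3  → R5 = 3
  MOV R0, 5  → R0 = 5
  MUL R5, R0  → R5 = 3 * 5 = 15
Final: R5 = 15

15


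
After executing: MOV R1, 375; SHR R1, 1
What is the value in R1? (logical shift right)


Register state trace:
  MOV R1, 375  → R1 = 375
  SHR R1, 1  → R1 = 375 >> 1 = 375 // 2^1 = 187
Final: R1 = 187

187


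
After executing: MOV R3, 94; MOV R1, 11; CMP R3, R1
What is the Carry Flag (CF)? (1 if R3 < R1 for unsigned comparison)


Register state trace:
  MOV R3, 94  → R3 = 94
  MOV R1, 11  → R1 = 11
  CMP R3, R1  → unsigned 94 - 11: no borrow
  94 >= 11, so CF = 0
CF = 0

0


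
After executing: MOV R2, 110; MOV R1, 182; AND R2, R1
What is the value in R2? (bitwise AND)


Register state trace:
  MOV R2, 110  → R2 = 110 (0b01101110)
  MOV R1, 182  → R1 = 182 (0b10110110)
  AND R2, R1  → R2 = 110 AND 182 = 38 (0b00100110)
Final: R2 = 38

38


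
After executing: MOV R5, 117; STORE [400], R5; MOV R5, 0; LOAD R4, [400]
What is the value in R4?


Register and memory trace:
  MOV R5, 117  → R5 = 117
  STORE [400], R5  → mem[400] = 117
  MOV R5, 0  → R5 = 0
  LOAD R4, [400]  → R4 = mem[400] = 117
Final: R4 = 117

117


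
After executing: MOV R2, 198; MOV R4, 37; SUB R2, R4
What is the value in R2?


Register state trace:
  MOV R2, 198  → R2 = 198
  MOV R4, 37  → R4 = 37
  SUB R2, R4  → R2 = 198 - 37 = 161
Final: R2 = 161

161


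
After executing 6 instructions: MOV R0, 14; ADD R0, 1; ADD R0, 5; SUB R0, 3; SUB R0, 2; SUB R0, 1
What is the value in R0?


Register state trace:
  MOV R0, 14  → R0 = 14
  ADD R0, 1  → R0 = 14 + 1 = 15
  ADD R0, 5  → R0 = 15 + 5 = 20
  SUB R0, 3  → R0 = 20 - 3 = 17
  SUB R0, 2  → R0 = 17 - 2 = 15
  SUB R0, 1  → R0 = 15 - 1 = 14
Final: R0 = 14

14


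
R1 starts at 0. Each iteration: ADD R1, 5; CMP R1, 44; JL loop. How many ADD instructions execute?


Loop trace (R1 starts at 0, target 44, step 5):
  ADD #1: R1 = 0 + 5 = 5  → 5 < 44, loop
  ADD #2: R1 = 5 + 5 = 10  → 10 < 44, loop
  ADD #3: R1 = 10 + 5 = 15  → 15 < 44, loop
  ADD #4: R1 = 15 + 5 = 20  → 20 < 44, loop
  ADD #5: R1 = 20 + 5 = 25  → 25 < 44, loop
  ADD #6: R1 = 25 + 5 = 30  → 30 < 44, loop
  ADD #7: R1 = 30 + 5 = 35  → 35 < 44, loop
  ADD #8: R1 = 35 + 5 = 40  → 40 < 44, loop
  ADD #9: R1 = 40 + 5 = 45  → 45 >= 44, exit
Total ADD instructions: 9

9


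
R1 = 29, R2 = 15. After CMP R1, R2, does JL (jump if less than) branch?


Trace:
  R1 = 29, R2 = 15
  CMP R1, R2  → compares 29 vs 15
  JL checks: is 29 less than 15?
  29 > 15, so condition is false
Branch taken: No

No


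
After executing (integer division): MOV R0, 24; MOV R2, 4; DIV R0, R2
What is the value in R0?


Register state trace:
  MOV R0, 24  → R0 = 24
  MOV R2, 4  → R2 = 4
  DIV R0, R2  → R0 = 24 // 4 = 6
Final: R0 = 6

6


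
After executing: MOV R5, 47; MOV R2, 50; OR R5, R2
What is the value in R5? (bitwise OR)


Register state trace:
  MOV R5, 47  → R5 = 47 (0b00101111)
  MOV R2, 50  → R2 = 50 (0b00110010)
  OR R5, R2   → R5 = 47 OR 50 = 63 (0b00111111)
Final: R5 = 63

63


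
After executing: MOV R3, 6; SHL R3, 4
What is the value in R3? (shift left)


Register state trace:
  MOV R3, 6  → R3 = 6
  SHL R3, 4  → R3 = 6 << 4 = 6 * 2^4 = 96
Final: R3 = 96

96


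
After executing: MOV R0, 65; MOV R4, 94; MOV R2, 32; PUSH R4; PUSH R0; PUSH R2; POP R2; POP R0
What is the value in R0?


Stack trace (top is rightmost):
  MOV R0, 65  → R0 = 65
  MOV R4, 94  → R4 = 94
  MOV R2, 32  → R2 = 32
  PUSH R4  → stack: [94]
  PUSH R0  → stack: [94, 65]
  PUSH R2  → stack: [94, 65, 32]
  POP R2  → R2 = 32, stack: [94, 65]
  POP R0  → R0 = 65, stack: [94]
Final: R0 = 65

65


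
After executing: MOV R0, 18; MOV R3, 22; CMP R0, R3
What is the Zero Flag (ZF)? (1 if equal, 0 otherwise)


Register state trace:
  MOV R0, 18  → R0 = 18
  MOV R3, 22  → R3 = 22
  CMP R0, R3  → computes 18 - 22 = -4
  Result is nonzero, so values are not equal
ZF = 0

0


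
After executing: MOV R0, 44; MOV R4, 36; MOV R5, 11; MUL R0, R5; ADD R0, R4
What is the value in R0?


Register state trace:
  MOV R0, 44  → R0 = 44
  MOV R4, 36  → R4 = 36
  MOV R5, 11  → R5 = 11
  MUL R0, R5  → R0 = 44 * 11 = 484
  ADD R0, R4  → R0 = 484 + 36 = 520
Final: R0 = 520

520


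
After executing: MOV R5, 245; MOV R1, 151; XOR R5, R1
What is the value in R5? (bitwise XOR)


Register state trace:
  MOV R5, 245  → R5 = 245 (0b11110101)
  MOV R1, 151  → R1 = 151 (0b10010111)
  XOR R5, R1  → R5 = 245 XOR 151 = 98 (0b01100010)
Final: R5 = 98

98


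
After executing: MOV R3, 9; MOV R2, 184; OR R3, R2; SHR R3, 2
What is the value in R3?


Register state trace:
  MOV R3, 9  → R3 = 9 (0b00001001)
  MOV R2, 184  → R2 = 184 (0b10111000)
  OR R3, R2  → R3 = 9 OR 184 = 185 (0b10111001)
  SHR R3, 2  → R3 = 185 >> 2 = 46
Final: R3 = 46

46


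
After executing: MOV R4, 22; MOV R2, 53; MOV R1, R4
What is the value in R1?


Register state trace:
  MOV R4, 22  → R4 = 22
  MOV R2, 53  → R2 = 53
  MOV R1, R4  → R1 = 22
Final: R1 = 22

22


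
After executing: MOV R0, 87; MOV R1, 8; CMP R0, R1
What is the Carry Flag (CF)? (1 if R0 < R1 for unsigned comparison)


Register state trace:
  MOV R0, 87  → R0 = 87
  MOV R1, 8  → R1 = 8
  CMP R0, R1  → unsigned 87 - 8: no borrow
  87 >= 8, so CF = 0
CF = 0

0


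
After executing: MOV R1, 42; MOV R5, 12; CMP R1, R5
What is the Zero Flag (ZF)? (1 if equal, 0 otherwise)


Register state trace:
  MOV R1, 42  → R1 = 42
  MOV R5, 12  → R5 = 12
  CMP R1, R5  → computes 42 - 12 = 30
  Result is nonzero, so values are not equal
ZF = 0

0


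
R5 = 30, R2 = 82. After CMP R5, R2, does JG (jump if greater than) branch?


Trace:
  R5 = 30, R2 = 82
  CMP R5, R2  → compares 30 vs 82
  JG checks: is 30 greater than 82?
  30 < 82, so condition is false
Branch taken: No

No


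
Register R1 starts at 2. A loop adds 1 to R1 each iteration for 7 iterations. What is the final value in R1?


Starting value: R1 = 2
  Iter 1: R1 = 2 + 1 = 3
  Iter 2: R1 = 3 + 1 = 4
  Iter 3: R1 = 4 + 1 = 5
  Iter 4: R1 = 5 + 1 = 6
  Iter 5: R1 = 6 + 1 = 7
  Iter 6: R1 = 7 + 1 = 8
  Iter 7: R1 = 8 + 1 = 9
Final: R1 = 9

9


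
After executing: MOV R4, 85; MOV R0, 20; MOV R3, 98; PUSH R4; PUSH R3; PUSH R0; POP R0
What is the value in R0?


Stack trace (top is rightmost):
  MOV R4, 85  → R4 = 85
  MOV R0, 20  → R0 = 20
  MOV R3, 98  → R3 = 98
  PUSH R4  → stack: [85]
  PUSH R3  → stack: [85, 98]
  PUSH R0  → stack: [85, 98, 20]
  POP R0  → R0 = 20, stack: [85, 98]
Final: R0 = 20

20


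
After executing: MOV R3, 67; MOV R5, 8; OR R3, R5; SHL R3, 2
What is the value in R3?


Register state trace:
  MOV R3, 67  → R3 = 67 (0b01000011)
  MOV R5, 8  → R5 = 8 (0b00001000)
  OR R3, R5  → R3 = 67 OR 8 = 75 (0b01001011)
  SHL R3, 2  → R3 = 75 << 2 = 300
Final: R3 = 300

300


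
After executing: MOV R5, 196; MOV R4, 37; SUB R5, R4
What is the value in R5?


Register state trace:
  MOV R5, 196  → R5 = 196
  MOV R4, 37  → R4 = 37
  SUB R5, R4  → R5 = 196 - 37 = 159
Final: R5 = 159

159


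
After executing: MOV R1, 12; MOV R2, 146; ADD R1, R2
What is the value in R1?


Register state trace:
  MOV R1, 12  → R1 = 12
  MOV R2, 146  → R2 = 146
  ADD R1, R2  → R1 = 12 + 146 = 158
Final: R1 = 158

158


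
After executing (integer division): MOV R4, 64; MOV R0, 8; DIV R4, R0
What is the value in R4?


Register state trace:
  MOV R4, 64  → R4 = 64
  MOV R0, 8  → R0 = 8
  DIV R4, R0  → R4 = 64 // 8 = 8
Final: R4 = 8

8


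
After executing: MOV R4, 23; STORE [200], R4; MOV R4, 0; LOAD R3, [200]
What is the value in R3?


Register and memory trace:
  MOV R4, 23  → R4 = 23
  STORE [200], R4  → mem[200] = 23
  MOV R4, 0  → R4 = 0
  LOAD R3, [200]  → R3 = mem[200] = 23
Final: R3 = 23

23


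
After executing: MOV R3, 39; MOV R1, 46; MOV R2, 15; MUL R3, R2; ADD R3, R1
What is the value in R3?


Register state trace:
  MOV R3, 39  → R3 = 39
  MOV R1, 46  → R1 = 46
  MOV R2, 15  → R2 = 15
  MUL R3, R2  → R3 = 39 * 15 = 585
  ADD R3, R1  → R3 = 585 + 46 = 631
Final: R3 = 631

631


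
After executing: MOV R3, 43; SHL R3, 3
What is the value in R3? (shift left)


Register state trace:
  MOV R3, 43  → R3 = 43
  SHL R3, 3  → R3 = 43 << 3 = 43 * 2^3 = 344
Final: R3 = 344

344


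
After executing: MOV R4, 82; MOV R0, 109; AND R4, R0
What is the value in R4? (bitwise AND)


Register state trace:
  MOV R4, 82  → R4 = 82 (0b01010010)
  MOV R0, 109  → R0 = 109 (0b01101101)
  AND R4, R0  → R4 = 82 AND 109 = 64 (0b01000000)
Final: R4 = 64

64


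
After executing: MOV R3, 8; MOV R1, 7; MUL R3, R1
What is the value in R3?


Register state trace:
  MOV R3, 8  → R3 = 8
  MOV R1, 7  → R1 = 7
  MUL R3, R1  → R3 = 8 * 7 = 56
Final: R3 = 56

56


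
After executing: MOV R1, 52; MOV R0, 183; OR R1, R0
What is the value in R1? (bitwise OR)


Register state trace:
  MOV R1, 52  → R1 = 52 (0b00110100)
  MOV R0, 183  → R0 = 183 (0b10110111)
  OR R1, R0   → R1 = 52 OR 183 = 183 (0b10110111)
Final: R1 = 183

183


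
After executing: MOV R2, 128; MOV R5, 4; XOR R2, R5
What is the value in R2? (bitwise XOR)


Register state trace:
  MOV R2, 128  → R2 = 128 (0b10000000)
  MOV R5, 4  → R5 = 4 (0b00000100)
  XOR R2, R5  → R2 = 128 XOR 4 = 132 (0b10000100)
Final: R2 = 132

132


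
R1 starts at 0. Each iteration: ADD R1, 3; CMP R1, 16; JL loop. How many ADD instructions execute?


Loop trace (R1 starts at 0, target 16, step 3):
  ADD #1: R1 = 0 + 3 = 3  → 3 < 16, loop
  ADD #2: R1 = 3 + 3 = 6  → 6 < 16, loop
  ADD #3: R1 = 6 + 3 = 9  → 9 < 16, loop
  ADD #4: R1 = 9 + 3 = 12  → 12 < 16, loop
  ADD #5: R1 = 12 + 3 = 15  → 15 < 16, loop
  ADD #6: R1 = 15 + 3 = 18  → 18 >= 16, exit
Total ADD instructions: 6

6


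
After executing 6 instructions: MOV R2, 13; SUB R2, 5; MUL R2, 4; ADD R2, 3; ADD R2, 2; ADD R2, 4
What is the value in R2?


Register state trace:
  MOV R2, 13  → R2 = 13
  SUB R2, 5  → R2 = 13 - 5 = 8
  MUL R2, 4  → R2 = 8 * 4 = 32
  ADD R2, 3  → R2 = 32 + 3 = 35
  ADD R2, 2  → R2 = 35 + 2 = 37
  ADD R2, 4  → R2 = 37 + 4 = 41
Final: R2 = 41

41


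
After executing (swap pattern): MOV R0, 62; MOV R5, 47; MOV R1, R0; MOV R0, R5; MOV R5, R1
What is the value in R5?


Register state trace (swap pattern):
  MOV R0, 62  → R0 = 62
  MOV R5, 47  → R5 = 47
  MOV R1, R0  → R1 = 62  (save R0)
  MOV R0, R5  → R0 = 47  (R0 gets R5's value)
  MOV R5, R1  → R5 = 62  (R5 gets saved value)
Final: R5 = 62

62


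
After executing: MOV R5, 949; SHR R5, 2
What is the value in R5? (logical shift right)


Register state trace:
  MOV R5, 949  → R5 = 949
  SHR R5, 2  → R5 = 949 >> 2 = 949 // 2^2 = 237
Final: R5 = 237

237
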